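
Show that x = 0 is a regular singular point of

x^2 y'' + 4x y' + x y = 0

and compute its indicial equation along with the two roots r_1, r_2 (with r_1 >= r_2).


Divide by x^2 to reach normal form y'' + P_1(x) y' + P_2(x) y = 0 with P_1(x) = 4/x and P_2(x) = 1/x.
x = 0 is a singular point because the y'-coefficient 4/x has a pole at x = 0 and the y-coefficient 1/x has a pole at x = 0.
It is a regular singular point because x P_1(x) = p(x) = 4 and x^2 P_2(x) = q(x) = x are polynomials, hence analytic at x = 0.
p(0) = 4,  q(0) = 0.
Indicial equation: r(r-1) + p(0) r + q(0) = 0, i.e. r^2 + (p(0) - 1) r + q(0) = 0, i.e. r^2 + 3 r = 0.
Discriminant: (3)^2 - 4(0) = 9, so r = (-3 ± 3)/2.
Solving: r_1 = 0, r_2 = -3.

indicial: r^2 + 3 r = 0; roots r_1 = 0, r_2 = -3


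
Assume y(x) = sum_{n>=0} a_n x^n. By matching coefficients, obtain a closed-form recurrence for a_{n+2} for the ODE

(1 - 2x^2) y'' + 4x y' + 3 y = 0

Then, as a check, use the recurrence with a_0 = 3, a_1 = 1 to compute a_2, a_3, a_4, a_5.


Substitute y = sum_n a_n x^n.
(1 - 2 x^2) y'' contributes (n+2)(n+1) a_{n+2} - 2 n(n-1) a_n at x^n.
4 x y'(x) contributes 4 n a_n at x^n.
3 y(x) contributes 3 a_n at x^n.
Matching x^n: (n+2)(n+1) a_{n+2} + (-2 n(n-1) + 4 n + 3) a_n = 0.
Thus a_{n+2} = (2 n(n-1) - 4 n - 3) / ((n+1)(n+2)) * a_n.

Check with a_0 = 3, a_1 = 1 (apply the recurrence for n = 0, 1, 2, 3): a_0 = 3, a_1 = 1, a_2 = -9/2, a_3 = -7/6, a_4 = 21/8, a_5 = 7/40.

a_(n+2) = (2 n(n-1) - 4 n - 3) / ((n+1)(n+2)) * a_n; check: a_0 = 3, a_1 = 1, a_2 = -9/2, a_3 = -7/6, a_4 = 21/8, a_5 = 7/40


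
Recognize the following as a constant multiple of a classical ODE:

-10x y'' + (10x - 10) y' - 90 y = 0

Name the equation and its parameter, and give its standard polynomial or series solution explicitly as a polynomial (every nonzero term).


All three coefficients share the factor -10; dividing through by -10 gives  x y'' + (1 - x) y' + 9 y = 0.
This matches the Laguerre equation x y'' + (1 - x) y' + n y = 0 with n = 9; the polynomial solution is L_9(x).
With y = sum_k a_k x^k, matching x^k gives (k+1)k a_{k+1} + (k+1) a_{k+1} - k a_k + n a_k = 0, i.e. (k+1)^2 a_{k+1} = (k - n) a_k = (k - 9) a_k. The right side vanishes at k = 9, so the series terminates at degree 9.
Standard normalization L_n(0) = 1 gives a_0 = 1. Work upward with a_{k+1} = (k - 9) a_k / (k+1)^2:
  a_1 = (0 - 9)(1) / 1^2 = -9/1 = -9
  a_2 = (1 - 9)(-9) / 2^2 = 72/4 = 18
  a_3 = (2 - 9)(18) / 3^2 = -126/9 = -14
  a_4 = (3 - 9)(-14) / 4^2 = 84/16 = 21/4
  a_5 = (4 - 9)(21/4) / 5^2 = (-105/4)/25 = -21/20
  a_6 = (5 - 9)(-21/20) / 6^2 = (21/5)/36 = 7/60
  a_7 = (6 - 9)(7/60) / 7^2 = (-7/20)/49 = -1/140
  a_8 = (7 - 9)(-1/140) / 8^2 = (1/70)/64 = 1/4480
  a_9 = (8 - 9)(1/4480) / 9^2 = (-1/4480)/81 = -1/362880
Hence L_9(x) = -x^9/362880 + x^8/4480 - x^7/140 + 7 x^6/60 - 21 x^5/20 + 21 x^4/4 - 14 x^3 + 18 x^2 - 9 x + 1.

L_9(x); series = -x^9/362880 + x^8/4480 - x^7/140 + 7 x^6/60 - 21 x^5/20 + 21 x^4/4 - 14 x^3 + 18 x^2 - 9 x + 1


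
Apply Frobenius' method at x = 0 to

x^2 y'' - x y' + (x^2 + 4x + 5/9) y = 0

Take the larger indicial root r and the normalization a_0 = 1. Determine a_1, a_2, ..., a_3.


Write in Frobenius form y'' + (p(x)/x) y' + (q(x)/x^2) y = 0:
  p(x) = -1,  q(x) = x^2 + 4x + 5/9.
Indicial equation: r(r-1) + (-1) r + (5/9) = 0 -> roots r_1 = 5/3, r_2 = 1/3.
Take r = r_1 = 5/3. Let y(x) = x^r sum_{n>=0} a_n x^n with a_0 = 1.
Substitute y = x^r sum a_n x^n and match x^{r+n}. The recurrence is
  D(n) a_n + 4 a_{n-1} + 1 a_{n-2} = 0,  where D(n) = (r+n)(r+n-1) + (-1)(r+n) + (5/9).
  a_n = [-4 a_{n-1} - 1 a_{n-2}] / D(n).
Since the indicial polynomial factors as (r - r_1)(r - r_2), D(n) = (r_1 + n - r_1)(r_1 + n - r_2) = n(n + 4/3).
Evaluating step by step (a_0 = 1):
  n = 1: D(1) = 1(1 + 4/3) = 7/3; numerator = -4(1) = -4; a_1 = (-4)/(7/3) = -12/7
  n = 2: D(2) = 2(2 + 4/3) = 20/3; numerator = -4(-12/7) - 1(1) = 41/7; a_2 = (41/7)/(20/3) = 123/140
  n = 3: D(3) = 3(3 + 4/3) = 13; numerator = -4(123/140) - 1(-12/7) = -9/5; a_3 = (-9/5)/(13) = -9/65

r = 5/3; a_0 = 1; a_1 = -12/7; a_2 = 123/140; a_3 = -9/65


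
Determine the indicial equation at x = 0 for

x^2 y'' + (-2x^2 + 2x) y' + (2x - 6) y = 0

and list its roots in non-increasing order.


Divide by x^2 to reach normal form y'' + P_1(x) y' + P_2(x) y = 0 with P_1(x) = -2 + 2/x and P_2(x) = 2/x - 6/x^2.
x = 0 is a singular point because the y'-coefficient -2 + 2/x has a pole at x = 0 and the y-coefficient 2/x - 6/x^2 has a pole at x = 0.
It is a regular singular point because x P_1(x) = p(x) = 2 - 2x and x^2 P_2(x) = q(x) = 2x - 6 are polynomials, hence analytic at x = 0.
p(0) = 2,  q(0) = -6.
Indicial equation: r(r-1) + p(0) r + q(0) = 0, i.e. r^2 + (p(0) - 1) r + q(0) = 0, i.e. r^2 + 1 r - 6 = 0.
Discriminant: (1)^2 - 4(-6) = 25, so r = (-1 ± 5)/2.
Solving: r_1 = 2, r_2 = -3.

indicial: r^2 + 1 r - 6 = 0; roots r_1 = 2, r_2 = -3


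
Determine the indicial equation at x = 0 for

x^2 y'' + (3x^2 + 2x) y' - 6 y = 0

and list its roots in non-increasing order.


Divide by x^2 to reach normal form y'' + P_1(x) y' + P_2(x) y = 0 with P_1(x) = 3 + 2/x and P_2(x) = -6/x^2.
x = 0 is a singular point because the y'-coefficient 3 + 2/x has a pole at x = 0 and the y-coefficient -6/x^2 has a pole at x = 0.
It is a regular singular point because x P_1(x) = p(x) = 3x + 2 and x^2 P_2(x) = q(x) = -6 are polynomials, hence analytic at x = 0.
p(0) = 2,  q(0) = -6.
Indicial equation: r(r-1) + p(0) r + q(0) = 0, i.e. r^2 + (p(0) - 1) r + q(0) = 0, i.e. r^2 + 1 r - 6 = 0.
Discriminant: (1)^2 - 4(-6) = 25, so r = (-1 ± 5)/2.
Solving: r_1 = 2, r_2 = -3.

indicial: r^2 + 1 r - 6 = 0; roots r_1 = 2, r_2 = -3


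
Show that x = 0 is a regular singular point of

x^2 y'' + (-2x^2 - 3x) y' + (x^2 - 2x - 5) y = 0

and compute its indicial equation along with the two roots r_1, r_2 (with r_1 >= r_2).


Divide by x^2 to reach normal form y'' + P_1(x) y' + P_2(x) y = 0 with P_1(x) = -2 - 3/x and P_2(x) = 1 - 2/x - 5/x^2.
x = 0 is a singular point because the y'-coefficient -2 - 3/x has a pole at x = 0 and the y-coefficient 1 - 2/x - 5/x^2 has a pole at x = 0.
It is a regular singular point because x P_1(x) = p(x) = -2x - 3 and x^2 P_2(x) = q(x) = x^2 - 2x - 5 are polynomials, hence analytic at x = 0.
p(0) = -3,  q(0) = -5.
Indicial equation: r(r-1) + p(0) r + q(0) = 0, i.e. r^2 + (p(0) - 1) r + q(0) = 0, i.e. r^2 - 4 r - 5 = 0.
Discriminant: (-4)^2 - 4(-5) = 36, so r = (4 ± 6)/2.
Solving: r_1 = 5, r_2 = -1.

indicial: r^2 - 4 r - 5 = 0; roots r_1 = 5, r_2 = -1


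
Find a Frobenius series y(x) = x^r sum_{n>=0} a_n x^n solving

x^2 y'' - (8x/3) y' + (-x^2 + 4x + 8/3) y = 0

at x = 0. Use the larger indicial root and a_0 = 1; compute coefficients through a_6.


Write in Frobenius form y'' + (p(x)/x) y' + (q(x)/x^2) y = 0:
  p(x) = -8/3,  q(x) = -x^2 + 4x + 8/3.
Indicial equation: r(r-1) + (-8/3) r + (8/3) = 0 -> roots r_1 = 8/3, r_2 = 1.
Take r = r_1 = 8/3. Let y(x) = x^r sum_{n>=0} a_n x^n with a_0 = 1.
Substitute y = x^r sum a_n x^n and match x^{r+n}. The recurrence is
  D(n) a_n + 4 a_{n-1} - 1 a_{n-2} = 0,  where D(n) = (r+n)(r+n-1) + (-8/3)(r+n) + (8/3).
  a_n = [-4 a_{n-1} + 1 a_{n-2}] / D(n).
Since the indicial polynomial factors as (r - r_1)(r - r_2), D(n) = (r_1 + n - r_1)(r_1 + n - r_2) = n(n + 5/3).
Evaluating step by step (a_0 = 1):
  n = 1: D(1) = 1(1 + 5/3) = 8/3; numerator = -4(1) = -4; a_1 = (-4)/(8/3) = -3/2
  n = 2: D(2) = 2(2 + 5/3) = 22/3; numerator = -4(-3/2) + 1(1) = 7; a_2 = (7)/(22/3) = 21/22
  n = 3: D(3) = 3(3 + 5/3) = 14; numerator = -4(21/22) + 1(-3/2) = -117/22; a_3 = (-117/22)/(14) = -117/308
  n = 4: D(4) = 4(4 + 5/3) = 68/3; numerator = -4(-117/308) + 1(21/22) = 381/154; a_4 = (381/154)/(68/3) = 1143/10472
  n = 5: D(5) = 5(5 + 5/3) = 100/3; numerator = -4(1143/10472) + 1(-117/308) = -4275/5236; a_5 = (-4275/5236)/(100/3) = -513/20944
  n = 6: D(6) = 6(6 + 5/3) = 46; numerator = -4(-513/20944) + 1(1143/10472) = 2169/10472; a_6 = (2169/10472)/(46) = 2169/481712

r = 8/3; a_0 = 1; a_1 = -3/2; a_2 = 21/22; a_3 = -117/308; a_4 = 1143/10472; a_5 = -513/20944; a_6 = 2169/481712


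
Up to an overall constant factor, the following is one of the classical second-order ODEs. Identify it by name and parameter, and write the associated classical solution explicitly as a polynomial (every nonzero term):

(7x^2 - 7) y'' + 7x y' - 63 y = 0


All three coefficients share the factor -7; dividing through by -7 gives  (1 - x^2) y'' - x y' + 9 y = 0.
This matches the Chebyshev equation (1 - x^2) y'' - x y' + n^2 y = 0 (note the -x y' term, not -2x y') with n^2 = 9, so n = 3; the polynomial solution is T_3(x).
With y = sum_k a_k x^k, matching x^k gives (k+2)(k+1) a_{k+2} = (k^2 - n^2) a_k = (k - 3)(k + 3) a_k. The right side vanishes at k = 3, so the series with the parity of 3 terminates at degree 3.
Standard normalization: leading coefficient of T_n is 2^(n-1), so a_3 = 2^2 = 4. Work downward with a_k = (k+1)(k+2) a_{k+2} / ((k - 3)(k + 3)):
  a_1 = (2)(3)(4) / ((1 - 3)(1 + 3)) = 24/(-8) = -3
Hence T_3(x) = 4 x^3 - 3 x.

T_3(x); series = 4 x^3 - 3 x


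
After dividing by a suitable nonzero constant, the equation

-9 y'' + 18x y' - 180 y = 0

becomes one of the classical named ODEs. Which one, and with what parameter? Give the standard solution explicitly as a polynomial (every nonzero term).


All three coefficients share the factor -9; dividing through by -9 gives  y'' - 2x y' + 20 y = 0.
This matches the Hermite equation y'' - 2x y' + 2n y = 0 with 2n = 20, so n = 10; the polynomial solution is H_10(x).
With y = sum_k a_k x^k, matching x^k gives (k+2)(k+1) a_{k+2} = 2(k - n) a_k = 2(k - 10) a_k. The right side vanishes at k = 10, so the series with the parity of 10 terminates at degree 10.
Standard normalization: leading coefficient of H_n is 2^n, so a_10 = 2^10 = 1024. Work downward with a_k = (k+1)(k+2) a_{k+2} / (2(k - n)):
  a_8 = (9)(10)(1024) / (2(8 - 10)) = 92160/(-4) = -23040
  a_6 = (7)(8)(-23040) / (2(6 - 10)) = -1290240/(-8) = 161280
  a_4 = (5)(6)(161280) / (2(4 - 10)) = 4838400/(-12) = -403200
  a_2 = (3)(4)(-403200) / (2(2 - 10)) = -4838400/(-16) = 302400
  a_0 = (1)(2)(302400) / (2(0 - 10)) = 604800/(-20) = -30240
Hence H_10(x) = 1024 x^10 - 23040 x^8 + 161280 x^6 - 403200 x^4 + 302400 x^2 - 30240.

H_10(x); series = 1024 x^10 - 23040 x^8 + 161280 x^6 - 403200 x^4 + 302400 x^2 - 30240


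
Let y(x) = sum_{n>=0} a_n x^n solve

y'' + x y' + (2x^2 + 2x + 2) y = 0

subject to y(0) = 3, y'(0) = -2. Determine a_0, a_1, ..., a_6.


Ansatz: y(x) = sum_{n>=0} a_n x^n, so y'(x) = sum_{n>=1} n a_n x^(n-1) and y''(x) = sum_{n>=2} n(n-1) a_n x^(n-2).
Substitute into P(x) y'' + Q(x) y' + R(x) y = 0 with P(x) = 1, Q(x) = x, R(x) = 2x^2 + 2x + 2, and match powers of x.
Initial conditions: a_0 = 3, a_1 = -2.
Setting the coefficient of each power of x to zero and solving order by order (substituting the coefficients already found):
  x^0: 2 a_2 + 2 a_0 = 0  ->  2 a_2 = -2 a_0 = -6  ->  a_2 = -3
  x^1: 6 a_3 + 3 a_1 + 2 a_0 = 0  ->  6 a_3 = -3 a_1 - 2 a_0 = 0  ->  a_3 = 0
  x^2: 12 a_4 + 4 a_2 + 2 a_1 + 2 a_0 = 0  ->  12 a_4 = -4 a_2 - 2 a_1 - 2 a_0 = 10  ->  a_4 = 5/6
  x^3: 20 a_5 + 5 a_3 + 2 a_2 + 2 a_1 = 0  ->  20 a_5 = -5 a_3 - 2 a_2 - 2 a_1 = 10  ->  a_5 = 1/2
  x^4: 30 a_6 + 6 a_4 + 2 a_3 + 2 a_2 = 0  ->  30 a_6 = -6 a_4 - 2 a_3 - 2 a_2 = 1  ->  a_6 = 1/30
Truncated series: y(x) = 3 - 2 x - 3 x^2 + (5/6) x^4 + (1/2) x^5 + (1/30) x^6 + O(x^7).

a_0 = 3; a_1 = -2; a_2 = -3; a_3 = 0; a_4 = 5/6; a_5 = 1/2; a_6 = 1/30


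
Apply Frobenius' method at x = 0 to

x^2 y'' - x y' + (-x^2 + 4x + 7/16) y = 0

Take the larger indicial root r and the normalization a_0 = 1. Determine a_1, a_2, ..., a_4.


Write in Frobenius form y'' + (p(x)/x) y' + (q(x)/x^2) y = 0:
  p(x) = -1,  q(x) = -x^2 + 4x + 7/16.
Indicial equation: r(r-1) + (-1) r + (7/16) = 0 -> roots r_1 = 7/4, r_2 = 1/4.
Take r = r_1 = 7/4. Let y(x) = x^r sum_{n>=0} a_n x^n with a_0 = 1.
Substitute y = x^r sum a_n x^n and match x^{r+n}. The recurrence is
  D(n) a_n + 4 a_{n-1} - 1 a_{n-2} = 0,  where D(n) = (r+n)(r+n-1) + (-1)(r+n) + (7/16).
  a_n = [-4 a_{n-1} + 1 a_{n-2}] / D(n).
Since the indicial polynomial factors as (r - r_1)(r - r_2), D(n) = (r_1 + n - r_1)(r_1 + n - r_2) = n(n + 3/2).
Evaluating step by step (a_0 = 1):
  n = 1: D(1) = 1(1 + 3/2) = 5/2; numerator = -4(1) = -4; a_1 = (-4)/(5/2) = -8/5
  n = 2: D(2) = 2(2 + 3/2) = 7; numerator = -4(-8/5) + 1(1) = 37/5; a_2 = (37/5)/(7) = 37/35
  n = 3: D(3) = 3(3 + 3/2) = 27/2; numerator = -4(37/35) + 1(-8/5) = -204/35; a_3 = (-204/35)/(27/2) = -136/315
  n = 4: D(4) = 4(4 + 3/2) = 22; numerator = -4(-136/315) + 1(37/35) = 877/315; a_4 = (877/315)/(22) = 877/6930

r = 7/4; a_0 = 1; a_1 = -8/5; a_2 = 37/35; a_3 = -136/315; a_4 = 877/6930


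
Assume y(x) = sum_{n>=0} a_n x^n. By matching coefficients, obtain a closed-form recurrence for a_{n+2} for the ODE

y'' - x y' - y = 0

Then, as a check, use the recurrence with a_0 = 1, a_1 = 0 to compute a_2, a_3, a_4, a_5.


Substitute y = sum_n a_n x^n.
y''(x) has coefficient (n+2)(n+1) a_{n+2} at x^n;
-x y'(x) has coefficient -n a_n at x^n (shift);
-y(x) has coefficient -1 a_n at x^n.
Matching x^n: (n+2)(n+1) a_{n+2} + (-n - 1) a_n = 0.
Thus a_{n+2} = (n + 1) / ((n+1)(n+2)) * a_n.

Check with a_0 = 1, a_1 = 0 (apply the recurrence for n = 0, 1, 2, 3): a_0 = 1, a_1 = 0, a_2 = 1/2, a_3 = 0, a_4 = 1/8, a_5 = 0.

a_(n+2) = (n + 1) / ((n+1)(n+2)) * a_n; check: a_0 = 1, a_1 = 0, a_2 = 1/2, a_3 = 0, a_4 = 1/8, a_5 = 0


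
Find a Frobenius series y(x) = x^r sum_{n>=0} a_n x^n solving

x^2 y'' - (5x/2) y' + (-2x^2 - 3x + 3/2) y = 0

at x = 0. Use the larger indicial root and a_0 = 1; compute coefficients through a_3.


Write in Frobenius form y'' + (p(x)/x) y' + (q(x)/x^2) y = 0:
  p(x) = -5/2,  q(x) = -2x^2 - 3x + 3/2.
Indicial equation: r(r-1) + (-5/2) r + (3/2) = 0 -> roots r_1 = 3, r_2 = 1/2.
Take r = r_1 = 3. Let y(x) = x^r sum_{n>=0} a_n x^n with a_0 = 1.
Substitute y = x^r sum a_n x^n and match x^{r+n}. The recurrence is
  D(n) a_n - 3 a_{n-1} - 2 a_{n-2} = 0,  where D(n) = (r+n)(r+n-1) + (-5/2)(r+n) + (3/2).
  a_n = [3 a_{n-1} + 2 a_{n-2}] / D(n).
Since the indicial polynomial factors as (r - r_1)(r - r_2), D(n) = (r_1 + n - r_1)(r_1 + n - r_2) = n(n + 5/2).
Evaluating step by step (a_0 = 1):
  n = 1: D(1) = 1(1 + 5/2) = 7/2; numerator = 3(1) = 3; a_1 = (3)/(7/2) = 6/7
  n = 2: D(2) = 2(2 + 5/2) = 9; numerator = 3(6/7) + 2(1) = 32/7; a_2 = (32/7)/(9) = 32/63
  n = 3: D(3) = 3(3 + 5/2) = 33/2; numerator = 3(32/63) + 2(6/7) = 68/21; a_3 = (68/21)/(33/2) = 136/693

r = 3; a_0 = 1; a_1 = 6/7; a_2 = 32/63; a_3 = 136/693


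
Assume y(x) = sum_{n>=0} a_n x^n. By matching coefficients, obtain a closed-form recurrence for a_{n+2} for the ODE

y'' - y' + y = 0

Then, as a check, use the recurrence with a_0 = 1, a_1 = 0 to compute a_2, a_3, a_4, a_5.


Substitute y = sum_n a_n x^n.
y''(x) has coefficient (n+2)(n+1) a_{n+2} at x^n;
-y'(x) has coefficient -(n+1) a_{n+1} at x^n;
y(x) has coefficient 1 a_n at x^n.
Matching x^n: (n+2)(n+1) a_{n+2} - (n+1) a_{n+1} + 1 a_n = 0.
Thus a_{n+2} = [(n+1) a_{n+1} - 1 a_n] / ((n+1)(n+2)).

Check with a_0 = 1, a_1 = 0 (apply the recurrence for n = 0, 1, 2, 3): a_0 = 1, a_1 = 0, a_2 = -1/2, a_3 = -1/6, a_4 = 0, a_5 = 1/120.

a_(n+2) = [(n+1) a_(n+1) - 1 a_n] / ((n+1)(n+2)); check: a_0 = 1, a_1 = 0, a_2 = -1/2, a_3 = -1/6, a_4 = 0, a_5 = 1/120


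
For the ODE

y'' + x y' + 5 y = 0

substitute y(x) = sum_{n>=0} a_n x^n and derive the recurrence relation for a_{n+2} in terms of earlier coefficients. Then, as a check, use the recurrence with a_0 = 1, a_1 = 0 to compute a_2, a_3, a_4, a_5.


Substitute y = sum_n a_n x^n.
y''(x) has coefficient (n+2)(n+1) a_{n+2} at x^n;
x y'(x) has coefficient n a_n at x^n (shift);
5 y(x) has coefficient 5 a_n at x^n.
Matching x^n: (n+2)(n+1) a_{n+2} + (n + 5) a_n = 0.
Thus a_{n+2} = (-n - 5) / ((n+1)(n+2)) * a_n.

Check with a_0 = 1, a_1 = 0 (apply the recurrence for n = 0, 1, 2, 3): a_0 = 1, a_1 = 0, a_2 = -5/2, a_3 = 0, a_4 = 35/24, a_5 = 0.

a_(n+2) = (-n - 5) / ((n+1)(n+2)) * a_n; check: a_0 = 1, a_1 = 0, a_2 = -5/2, a_3 = 0, a_4 = 35/24, a_5 = 0


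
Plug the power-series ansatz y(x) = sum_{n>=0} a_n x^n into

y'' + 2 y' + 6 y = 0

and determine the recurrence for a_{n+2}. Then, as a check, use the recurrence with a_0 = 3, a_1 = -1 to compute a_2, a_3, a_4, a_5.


Substitute y = sum_n a_n x^n.
y''(x) has coefficient (n+2)(n+1) a_{n+2} at x^n;
2 y'(x) has coefficient 2 (n+1) a_{n+1} at x^n;
6 y(x) has coefficient 6 a_n at x^n.
Matching x^n: (n+2)(n+1) a_{n+2} + 2 (n+1) a_{n+1} + 6 a_n = 0.
Thus a_{n+2} = [-2 (n+1) a_{n+1} - 6 a_n] / ((n+1)(n+2)).

Check with a_0 = 3, a_1 = -1 (apply the recurrence for n = 0, 1, 2, 3): a_0 = 3, a_1 = -1, a_2 = -8, a_3 = 19/3, a_4 = 5/6, a_5 = -67/30.

a_(n+2) = [-2 (n+1) a_(n+1) - 6 a_n] / ((n+1)(n+2)); check: a_0 = 3, a_1 = -1, a_2 = -8, a_3 = 19/3, a_4 = 5/6, a_5 = -67/30


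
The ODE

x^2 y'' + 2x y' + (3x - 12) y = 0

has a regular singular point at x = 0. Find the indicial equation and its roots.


Divide by x^2 to reach normal form y'' + P_1(x) y' + P_2(x) y = 0 with P_1(x) = 2/x and P_2(x) = 3/x - 12/x^2.
x = 0 is a singular point because the y'-coefficient 2/x has a pole at x = 0 and the y-coefficient 3/x - 12/x^2 has a pole at x = 0.
It is a regular singular point because x P_1(x) = p(x) = 2 and x^2 P_2(x) = q(x) = 3x - 12 are polynomials, hence analytic at x = 0.
p(0) = 2,  q(0) = -12.
Indicial equation: r(r-1) + p(0) r + q(0) = 0, i.e. r^2 + (p(0) - 1) r + q(0) = 0, i.e. r^2 + 1 r - 12 = 0.
Discriminant: (1)^2 - 4(-12) = 49, so r = (-1 ± 7)/2.
Solving: r_1 = 3, r_2 = -4.

indicial: r^2 + 1 r - 12 = 0; roots r_1 = 3, r_2 = -4


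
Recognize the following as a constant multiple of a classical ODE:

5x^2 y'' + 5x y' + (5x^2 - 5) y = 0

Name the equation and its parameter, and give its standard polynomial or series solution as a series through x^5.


All three coefficients share the factor 5; dividing through by 5 gives  x^2 y'' + x y' + (x^2 - 1) y = 0.
This matches the Bessel equation x^2 y'' + x y' + (x^2 - nu^2) y = 0 with nu^2 = 1, so nu = 1; the solution bounded at x = 0 is J_1(x).
Frobenius at x = 0: indicial roots ±nu; for r = nu the recurrence k(k + 2nu) c_k = -c_{k-2} gives the standard series J_nu(x) = sum_{k>=0} (-1)^k / (k! (k+nu)!) (x/2)^(2k+nu). Evaluate the first 3 terms:
  k = 0: (-1)^0 / (0! * 1! * 2^1) x^1 = 1/(1*1*2) x^1 = (1/2) x^1
  k = 1: (-1)^1 / (1! * 2! * 2^3) x^3 = -1/(1*2*8) x^3 = (-1/16) x^3
  k = 2: (-1)^2 / (2! * 3! * 2^5) x^5 = 1/(2*6*32) x^5 = (1/384) x^5
Hence J_1(x) = x^5/384 - x^3/16 + x/2 + ....

J_1(x); series = x^5/384 - x^3/16 + x/2


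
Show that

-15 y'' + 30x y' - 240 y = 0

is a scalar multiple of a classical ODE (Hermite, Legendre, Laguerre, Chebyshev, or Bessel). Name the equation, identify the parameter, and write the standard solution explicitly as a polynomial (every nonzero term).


All three coefficients share the factor -15; dividing through by -15 gives  y'' - 2x y' + 16 y = 0.
This matches the Hermite equation y'' - 2x y' + 2n y = 0 with 2n = 16, so n = 8; the polynomial solution is H_8(x).
With y = sum_k a_k x^k, matching x^k gives (k+2)(k+1) a_{k+2} = 2(k - n) a_k = 2(k - 8) a_k. The right side vanishes at k = 8, so the series with the parity of 8 terminates at degree 8.
Standard normalization: leading coefficient of H_n is 2^n, so a_8 = 2^8 = 256. Work downward with a_k = (k+1)(k+2) a_{k+2} / (2(k - n)):
  a_6 = (7)(8)(256) / (2(6 - 8)) = 14336/(-4) = -3584
  a_4 = (5)(6)(-3584) / (2(4 - 8)) = -107520/(-8) = 13440
  a_2 = (3)(4)(13440) / (2(2 - 8)) = 161280/(-12) = -13440
  a_0 = (1)(2)(-13440) / (2(0 - 8)) = -26880/(-16) = 1680
Hence H_8(x) = 256 x^8 - 3584 x^6 + 13440 x^4 - 13440 x^2 + 1680.

H_8(x); series = 256 x^8 - 3584 x^6 + 13440 x^4 - 13440 x^2 + 1680


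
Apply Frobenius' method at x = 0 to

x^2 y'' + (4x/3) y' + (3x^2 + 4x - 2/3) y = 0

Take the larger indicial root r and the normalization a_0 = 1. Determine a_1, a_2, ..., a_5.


Write in Frobenius form y'' + (p(x)/x) y' + (q(x)/x^2) y = 0:
  p(x) = 4/3,  q(x) = 3x^2 + 4x - 2/3.
Indicial equation: r(r-1) + (4/3) r + (-2/3) = 0 -> roots r_1 = 2/3, r_2 = -1.
Take r = r_1 = 2/3. Let y(x) = x^r sum_{n>=0} a_n x^n with a_0 = 1.
Substitute y = x^r sum a_n x^n and match x^{r+n}. The recurrence is
  D(n) a_n + 4 a_{n-1} + 3 a_{n-2} = 0,  where D(n) = (r+n)(r+n-1) + (4/3)(r+n) + (-2/3).
  a_n = [-4 a_{n-1} - 3 a_{n-2}] / D(n).
Since the indicial polynomial factors as (r - r_1)(r - r_2), D(n) = (r_1 + n - r_1)(r_1 + n - r_2) = n(n + 5/3).
Evaluating step by step (a_0 = 1):
  n = 1: D(1) = 1(1 + 5/3) = 8/3; numerator = -4(1) = -4; a_1 = (-4)/(8/3) = -3/2
  n = 2: D(2) = 2(2 + 5/3) = 22/3; numerator = -4(-3/2) - 3(1) = 3; a_2 = (3)/(22/3) = 9/22
  n = 3: D(3) = 3(3 + 5/3) = 14; numerator = -4(9/22) - 3(-3/2) = 63/22; a_3 = (63/22)/(14) = 9/44
  n = 4: D(4) = 4(4 + 5/3) = 68/3; numerator = -4(9/44) - 3(9/22) = -45/22; a_4 = (-45/22)/(68/3) = -135/1496
  n = 5: D(5) = 5(5 + 5/3) = 100/3; numerator = -4(-135/1496) - 3(9/44) = -189/748; a_5 = (-189/748)/(100/3) = -567/74800

r = 2/3; a_0 = 1; a_1 = -3/2; a_2 = 9/22; a_3 = 9/44; a_4 = -135/1496; a_5 = -567/74800


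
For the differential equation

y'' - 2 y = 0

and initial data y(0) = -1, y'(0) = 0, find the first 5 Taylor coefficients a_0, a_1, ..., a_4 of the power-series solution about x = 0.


Ansatz: y(x) = sum_{n>=0} a_n x^n, so y'(x) = sum_{n>=1} n a_n x^(n-1) and y''(x) = sum_{n>=2} n(n-1) a_n x^(n-2).
Substitute into P(x) y'' + Q(x) y' + R(x) y = 0 with P(x) = 1, Q(x) = 0, R(x) = -2, and match powers of x.
Initial conditions: a_0 = -1, a_1 = 0.
Setting the coefficient of each power of x to zero and solving order by order (substituting the coefficients already found):
  x^0: 2 a_2 - 2 a_0 = 0  ->  2 a_2 = 2 a_0 = -2  ->  a_2 = -1
  x^1: 6 a_3 - 2 a_1 = 0  ->  6 a_3 = 2 a_1 = 0  ->  a_3 = 0
  x^2: 12 a_4 - 2 a_2 = 0  ->  12 a_4 = 2 a_2 = -2  ->  a_4 = -1/6
Truncated series: y(x) = -1 - x^2 - (1/6) x^4 + O(x^5).

a_0 = -1; a_1 = 0; a_2 = -1; a_3 = 0; a_4 = -1/6


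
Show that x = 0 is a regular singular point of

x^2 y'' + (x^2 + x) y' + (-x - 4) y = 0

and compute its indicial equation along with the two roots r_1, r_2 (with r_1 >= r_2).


Divide by x^2 to reach normal form y'' + P_1(x) y' + P_2(x) y = 0 with P_1(x) = 1 + 1/x and P_2(x) = -1/x - 4/x^2.
x = 0 is a singular point because the y'-coefficient 1 + 1/x has a pole at x = 0 and the y-coefficient -1/x - 4/x^2 has a pole at x = 0.
It is a regular singular point because x P_1(x) = p(x) = x + 1 and x^2 P_2(x) = q(x) = -x - 4 are polynomials, hence analytic at x = 0.
p(0) = 1,  q(0) = -4.
Indicial equation: r(r-1) + p(0) r + q(0) = 0, i.e. r^2 + (p(0) - 1) r + q(0) = 0, i.e. r^2 - 4 = 0.
Discriminant: (0)^2 - 4(-4) = 16, so r = (0 ± 4)/2.
Solving: r_1 = 2, r_2 = -2.

indicial: r^2 - 4 = 0; roots r_1 = 2, r_2 = -2


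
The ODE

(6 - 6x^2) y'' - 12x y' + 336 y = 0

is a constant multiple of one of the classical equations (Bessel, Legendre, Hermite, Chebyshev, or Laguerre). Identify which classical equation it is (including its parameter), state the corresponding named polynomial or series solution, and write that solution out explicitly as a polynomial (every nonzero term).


All three coefficients share the factor 6; dividing through by 6 gives  (1 - x^2) y'' - 2x y' + 56 y = 0.
This matches the Legendre equation (1 - x^2) y'' - 2x y' + n(n+1) y = 0 (note the -2x y' term) with n(n+1) = 56, so n = 7; the polynomial solution is P_7(x).
With y = sum_k a_k x^k, matching x^k gives (k+2)(k+1) a_{k+2} = [k(k+1) - n(n+1)] a_k = (k - 7)(k + 8) a_k. The right side vanishes at k = 7, so the series with the parity of 7 terminates at degree 7.
Standard normalization (P_n(1) = 1): leading coefficient (2n)!/(2^n (n!)^2) = 87178291200/(128*25401600) = 429/16, so a_7 = 429/16. Work downward with a_k = (k+1)(k+2) a_{k+2} / ((k - 7)(k + 8)):
  a_5 = (6)(7)(429/16) / ((5 - 7)(5 + 8)) = (9009/8)/(-26) = -693/16
  a_3 = (4)(5)(-693/16) / ((3 - 7)(3 + 8)) = (-3465/4)/(-44) = 315/16
  a_1 = (2)(3)(315/16) / ((1 - 7)(1 + 8)) = (945/8)/(-54) = -35/16
Hence P_7(x) = 429 x^7/16 - 693 x^5/16 + 315 x^3/16 - 35 x/16.

P_7(x); series = 429 x^7/16 - 693 x^5/16 + 315 x^3/16 - 35 x/16


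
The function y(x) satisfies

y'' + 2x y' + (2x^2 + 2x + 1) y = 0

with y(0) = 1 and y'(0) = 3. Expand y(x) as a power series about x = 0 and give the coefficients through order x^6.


Ansatz: y(x) = sum_{n>=0} a_n x^n, so y'(x) = sum_{n>=1} n a_n x^(n-1) and y''(x) = sum_{n>=2} n(n-1) a_n x^(n-2).
Substitute into P(x) y'' + Q(x) y' + R(x) y = 0 with P(x) = 1, Q(x) = 2x, R(x) = 2x^2 + 2x + 1, and match powers of x.
Initial conditions: a_0 = 1, a_1 = 3.
Setting the coefficient of each power of x to zero and solving order by order (substituting the coefficients already found):
  x^0: 2 a_2 + a_0 = 0  ->  2 a_2 = -a_0 = -1  ->  a_2 = -1/2
  x^1: 6 a_3 + 3 a_1 + 2 a_0 = 0  ->  6 a_3 = -3 a_1 - 2 a_0 = -11  ->  a_3 = -11/6
  x^2: 12 a_4 + 5 a_2 + 2 a_1 + 2 a_0 = 0  ->  12 a_4 = -5 a_2 - 2 a_1 - 2 a_0 = -11/2  ->  a_4 = -11/24
  x^3: 20 a_5 + 7 a_3 + 2 a_2 + 2 a_1 = 0  ->  20 a_5 = -7 a_3 - 2 a_2 - 2 a_1 = 47/6  ->  a_5 = 47/120
  x^4: 30 a_6 + 9 a_4 + 2 a_3 + 2 a_2 = 0  ->  30 a_6 = -9 a_4 - 2 a_3 - 2 a_2 = 211/24  ->  a_6 = 211/720
Truncated series: y(x) = 1 + 3 x - (1/2) x^2 - (11/6) x^3 - (11/24) x^4 + (47/120) x^5 + (211/720) x^6 + O(x^7).

a_0 = 1; a_1 = 3; a_2 = -1/2; a_3 = -11/6; a_4 = -11/24; a_5 = 47/120; a_6 = 211/720


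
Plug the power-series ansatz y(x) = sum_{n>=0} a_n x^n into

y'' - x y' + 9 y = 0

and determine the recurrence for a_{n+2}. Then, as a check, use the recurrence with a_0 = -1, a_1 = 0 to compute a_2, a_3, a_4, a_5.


Substitute y = sum_n a_n x^n.
y''(x) has coefficient (n+2)(n+1) a_{n+2} at x^n;
-x y'(x) has coefficient -n a_n at x^n (shift);
9 y(x) has coefficient 9 a_n at x^n.
Matching x^n: (n+2)(n+1) a_{n+2} + (-n + 9) a_n = 0.
Thus a_{n+2} = (n - 9) / ((n+1)(n+2)) * a_n.

Check with a_0 = -1, a_1 = 0 (apply the recurrence for n = 0, 1, 2, 3): a_0 = -1, a_1 = 0, a_2 = 9/2, a_3 = 0, a_4 = -21/8, a_5 = 0.

a_(n+2) = (n - 9) / ((n+1)(n+2)) * a_n; check: a_0 = -1, a_1 = 0, a_2 = 9/2, a_3 = 0, a_4 = -21/8, a_5 = 0


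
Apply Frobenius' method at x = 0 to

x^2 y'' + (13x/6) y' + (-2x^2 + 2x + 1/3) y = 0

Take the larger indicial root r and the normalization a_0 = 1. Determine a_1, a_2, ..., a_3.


Write in Frobenius form y'' + (p(x)/x) y' + (q(x)/x^2) y = 0:
  p(x) = 13/6,  q(x) = -2x^2 + 2x + 1/3.
Indicial equation: r(r-1) + (13/6) r + (1/3) = 0 -> roots r_1 = -1/2, r_2 = -2/3.
Take r = r_1 = -1/2. Let y(x) = x^r sum_{n>=0} a_n x^n with a_0 = 1.
Substitute y = x^r sum a_n x^n and match x^{r+n}. The recurrence is
  D(n) a_n + 2 a_{n-1} - 2 a_{n-2} = 0,  where D(n) = (r+n)(r+n-1) + (13/6)(r+n) + (1/3).
  a_n = [-2 a_{n-1} + 2 a_{n-2}] / D(n).
Since the indicial polynomial factors as (r - r_1)(r - r_2), D(n) = (r_1 + n - r_1)(r_1 + n - r_2) = n(n + 1/6).
Evaluating step by step (a_0 = 1):
  n = 1: D(1) = 1(1 + 1/6) = 7/6; numerator = -2(1) = -2; a_1 = (-2)/(7/6) = -12/7
  n = 2: D(2) = 2(2 + 1/6) = 13/3; numerator = -2(-12/7) + 2(1) = 38/7; a_2 = (38/7)/(13/3) = 114/91
  n = 3: D(3) = 3(3 + 1/6) = 19/2; numerator = -2(114/91) + 2(-12/7) = -540/91; a_3 = (-540/91)/(19/2) = -1080/1729

r = -1/2; a_0 = 1; a_1 = -12/7; a_2 = 114/91; a_3 = -1080/1729


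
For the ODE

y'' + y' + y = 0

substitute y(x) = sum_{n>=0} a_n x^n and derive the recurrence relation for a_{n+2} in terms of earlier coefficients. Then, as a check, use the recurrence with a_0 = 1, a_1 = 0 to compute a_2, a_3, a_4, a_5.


Substitute y = sum_n a_n x^n.
y''(x) has coefficient (n+2)(n+1) a_{n+2} at x^n;
y'(x) has coefficient (n+1) a_{n+1} at x^n;
y(x) has coefficient 1 a_n at x^n.
Matching x^n: (n+2)(n+1) a_{n+2} + (n+1) a_{n+1} + 1 a_n = 0.
Thus a_{n+2} = [-(n+1) a_{n+1} - 1 a_n] / ((n+1)(n+2)).

Check with a_0 = 1, a_1 = 0 (apply the recurrence for n = 0, 1, 2, 3): a_0 = 1, a_1 = 0, a_2 = -1/2, a_3 = 1/6, a_4 = 0, a_5 = -1/120.

a_(n+2) = [-(n+1) a_(n+1) - 1 a_n] / ((n+1)(n+2)); check: a_0 = 1, a_1 = 0, a_2 = -1/2, a_3 = 1/6, a_4 = 0, a_5 = -1/120


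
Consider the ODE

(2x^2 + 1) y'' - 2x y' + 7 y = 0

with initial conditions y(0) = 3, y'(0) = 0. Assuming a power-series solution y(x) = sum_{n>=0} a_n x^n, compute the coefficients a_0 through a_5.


Ansatz: y(x) = sum_{n>=0} a_n x^n, so y'(x) = sum_{n>=1} n a_n x^(n-1) and y''(x) = sum_{n>=2} n(n-1) a_n x^(n-2).
Substitute into P(x) y'' + Q(x) y' + R(x) y = 0 with P(x) = 2x^2 + 1, Q(x) = -2x, R(x) = 7, and match powers of x.
Initial conditions: a_0 = 3, a_1 = 0.
Setting the coefficient of each power of x to zero and solving order by order (substituting the coefficients already found):
  x^0: 2 a_2 + 7 a_0 = 0  ->  2 a_2 = -7 a_0 = -21  ->  a_2 = -21/2
  x^1: 6 a_3 + 5 a_1 = 0  ->  6 a_3 = -5 a_1 = 0  ->  a_3 = 0
  x^2: 12 a_4 + 7 a_2 = 0  ->  12 a_4 = -7 a_2 = 147/2  ->  a_4 = 49/8
  x^3: 20 a_5 + 13 a_3 = 0  ->  20 a_5 = -13 a_3 = 0  ->  a_5 = 0
Truncated series: y(x) = 3 - (21/2) x^2 + (49/8) x^4 + O(x^6).

a_0 = 3; a_1 = 0; a_2 = -21/2; a_3 = 0; a_4 = 49/8; a_5 = 0


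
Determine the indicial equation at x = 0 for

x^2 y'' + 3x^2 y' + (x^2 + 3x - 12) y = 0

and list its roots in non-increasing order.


Divide by x^2 to reach normal form y'' + P_1(x) y' + P_2(x) y = 0 with P_1(x) = 3 and P_2(x) = 1 + 3/x - 12/x^2.
x = 0 is a singular point because the y-coefficient 1 + 3/x - 12/x^2 has a pole at x = 0.
It is a regular singular point because x P_1(x) = p(x) = 3x and x^2 P_2(x) = q(x) = x^2 + 3x - 12 are polynomials, hence analytic at x = 0.
p(0) = 0,  q(0) = -12.
Indicial equation: r(r-1) + p(0) r + q(0) = 0, i.e. r^2 + (p(0) - 1) r + q(0) = 0, i.e. r^2 - 1 r - 12 = 0.
Discriminant: (-1)^2 - 4(-12) = 49, so r = (1 ± 7)/2.
Solving: r_1 = 4, r_2 = -3.

indicial: r^2 - 1 r - 12 = 0; roots r_1 = 4, r_2 = -3


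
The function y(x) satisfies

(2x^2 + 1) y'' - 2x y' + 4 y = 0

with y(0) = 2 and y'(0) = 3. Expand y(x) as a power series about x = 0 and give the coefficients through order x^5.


Ansatz: y(x) = sum_{n>=0} a_n x^n, so y'(x) = sum_{n>=1} n a_n x^(n-1) and y''(x) = sum_{n>=2} n(n-1) a_n x^(n-2).
Substitute into P(x) y'' + Q(x) y' + R(x) y = 0 with P(x) = 2x^2 + 1, Q(x) = -2x, R(x) = 4, and match powers of x.
Initial conditions: a_0 = 2, a_1 = 3.
Setting the coefficient of each power of x to zero and solving order by order (substituting the coefficients already found):
  x^0: 2 a_2 + 4 a_0 = 0  ->  2 a_2 = -4 a_0 = -8  ->  a_2 = -4
  x^1: 6 a_3 + 2 a_1 = 0  ->  6 a_3 = -2 a_1 = -6  ->  a_3 = -1
  x^2: 12 a_4 + 4 a_2 = 0  ->  12 a_4 = -4 a_2 = 16  ->  a_4 = 4/3
  x^3: 20 a_5 + 10 a_3 = 0  ->  20 a_5 = -10 a_3 = 10  ->  a_5 = 1/2
Truncated series: y(x) = 2 + 3 x - 4 x^2 - x^3 + (4/3) x^4 + (1/2) x^5 + O(x^6).

a_0 = 2; a_1 = 3; a_2 = -4; a_3 = -1; a_4 = 4/3; a_5 = 1/2


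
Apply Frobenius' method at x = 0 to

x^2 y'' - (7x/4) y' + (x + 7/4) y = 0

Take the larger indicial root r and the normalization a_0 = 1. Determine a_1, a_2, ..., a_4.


Write in Frobenius form y'' + (p(x)/x) y' + (q(x)/x^2) y = 0:
  p(x) = -7/4,  q(x) = x + 7/4.
Indicial equation: r(r-1) + (-7/4) r + (7/4) = 0 -> roots r_1 = 7/4, r_2 = 1.
Take r = r_1 = 7/4. Let y(x) = x^r sum_{n>=0} a_n x^n with a_0 = 1.
Substitute y = x^r sum a_n x^n and match x^{r+n}. The recurrence is
  D(n) a_n + 1 a_{n-1} = 0,  where D(n) = (r+n)(r+n-1) + (-7/4)(r+n) + (7/4).
  a_n = -1 / D(n) * a_{n-1}.
Since the indicial polynomial factors as (r - r_1)(r - r_2), D(n) = (r_1 + n - r_1)(r_1 + n - r_2) = n(n + 3/4).
Evaluating step by step (a_0 = 1):
  n = 1: D(1) = 1(1 + 3/4) = 7/4; numerator = -1(1) = -1; a_1 = (-1)/(7/4) = -4/7
  n = 2: D(2) = 2(2 + 3/4) = 11/2; numerator = -1(-4/7) = 4/7; a_2 = (4/7)/(11/2) = 8/77
  n = 3: D(3) = 3(3 + 3/4) = 45/4; numerator = -1(8/77) = -8/77; a_3 = (-8/77)/(45/4) = -32/3465
  n = 4: D(4) = 4(4 + 3/4) = 19; numerator = -1(-32/3465) = 32/3465; a_4 = (32/3465)/(19) = 32/65835

r = 7/4; a_0 = 1; a_1 = -4/7; a_2 = 8/77; a_3 = -32/3465; a_4 = 32/65835


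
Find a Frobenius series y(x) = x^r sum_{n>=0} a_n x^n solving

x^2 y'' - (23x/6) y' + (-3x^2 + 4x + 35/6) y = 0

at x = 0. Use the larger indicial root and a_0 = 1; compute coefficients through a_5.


Write in Frobenius form y'' + (p(x)/x) y' + (q(x)/x^2) y = 0:
  p(x) = -23/6,  q(x) = -3x^2 + 4x + 35/6.
Indicial equation: r(r-1) + (-23/6) r + (35/6) = 0 -> roots r_1 = 5/2, r_2 = 7/3.
Take r = r_1 = 5/2. Let y(x) = x^r sum_{n>=0} a_n x^n with a_0 = 1.
Substitute y = x^r sum a_n x^n and match x^{r+n}. The recurrence is
  D(n) a_n + 4 a_{n-1} - 3 a_{n-2} = 0,  where D(n) = (r+n)(r+n-1) + (-23/6)(r+n) + (35/6).
  a_n = [-4 a_{n-1} + 3 a_{n-2}] / D(n).
Since the indicial polynomial factors as (r - r_1)(r - r_2), D(n) = (r_1 + n - r_1)(r_1 + n - r_2) = n(n + 1/6).
Evaluating step by step (a_0 = 1):
  n = 1: D(1) = 1(1 + 1/6) = 7/6; numerator = -4(1) = -4; a_1 = (-4)/(7/6) = -24/7
  n = 2: D(2) = 2(2 + 1/6) = 13/3; numerator = -4(-24/7) + 3(1) = 117/7; a_2 = (117/7)/(13/3) = 27/7
  n = 3: D(3) = 3(3 + 1/6) = 19/2; numerator = -4(27/7) + 3(-24/7) = -180/7; a_3 = (-180/7)/(19/2) = -360/133
  n = 4: D(4) = 4(4 + 1/6) = 50/3; numerator = -4(-360/133) + 3(27/7) = 2979/133; a_4 = (2979/133)/(50/3) = 8937/6650
  n = 5: D(5) = 5(5 + 1/6) = 155/6; numerator = -4(8937/6650) + 3(-360/133) = -44874/3325; a_5 = (-44874/3325)/(155/6) = -269244/515375

r = 5/2; a_0 = 1; a_1 = -24/7; a_2 = 27/7; a_3 = -360/133; a_4 = 8937/6650; a_5 = -269244/515375


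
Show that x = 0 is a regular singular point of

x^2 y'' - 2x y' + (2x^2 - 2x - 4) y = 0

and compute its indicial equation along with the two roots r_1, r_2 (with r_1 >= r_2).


Divide by x^2 to reach normal form y'' + P_1(x) y' + P_2(x) y = 0 with P_1(x) = -2/x and P_2(x) = 2 - 2/x - 4/x^2.
x = 0 is a singular point because the y'-coefficient -2/x has a pole at x = 0 and the y-coefficient 2 - 2/x - 4/x^2 has a pole at x = 0.
It is a regular singular point because x P_1(x) = p(x) = -2 and x^2 P_2(x) = q(x) = 2x^2 - 2x - 4 are polynomials, hence analytic at x = 0.
p(0) = -2,  q(0) = -4.
Indicial equation: r(r-1) + p(0) r + q(0) = 0, i.e. r^2 + (p(0) - 1) r + q(0) = 0, i.e. r^2 - 3 r - 4 = 0.
Discriminant: (-3)^2 - 4(-4) = 25, so r = (3 ± 5)/2.
Solving: r_1 = 4, r_2 = -1.

indicial: r^2 - 3 r - 4 = 0; roots r_1 = 4, r_2 = -1


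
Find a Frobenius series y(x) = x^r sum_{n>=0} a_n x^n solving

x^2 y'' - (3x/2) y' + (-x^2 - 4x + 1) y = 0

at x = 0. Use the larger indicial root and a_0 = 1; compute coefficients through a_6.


Write in Frobenius form y'' + (p(x)/x) y' + (q(x)/x^2) y = 0:
  p(x) = -3/2,  q(x) = -x^2 - 4x + 1.
Indicial equation: r(r-1) + (-3/2) r + (1) = 0 -> roots r_1 = 2, r_2 = 1/2.
Take r = r_1 = 2. Let y(x) = x^r sum_{n>=0} a_n x^n with a_0 = 1.
Substitute y = x^r sum a_n x^n and match x^{r+n}. The recurrence is
  D(n) a_n - 4 a_{n-1} - 1 a_{n-2} = 0,  where D(n) = (r+n)(r+n-1) + (-3/2)(r+n) + (1).
  a_n = [4 a_{n-1} + 1 a_{n-2}] / D(n).
Since the indicial polynomial factors as (r - r_1)(r - r_2), D(n) = (r_1 + n - r_1)(r_1 + n - r_2) = n(n + 3/2).
Evaluating step by step (a_0 = 1):
  n = 1: D(1) = 1(1 + 3/2) = 5/2; numerator = 4(1) = 4; a_1 = (4)/(5/2) = 8/5
  n = 2: D(2) = 2(2 + 3/2) = 7; numerator = 4(8/5) + 1(1) = 37/5; a_2 = (37/5)/(7) = 37/35
  n = 3: D(3) = 3(3 + 3/2) = 27/2; numerator = 4(37/35) + 1(8/5) = 204/35; a_3 = (204/35)/(27/2) = 136/315
  n = 4: D(4) = 4(4 + 3/2) = 22; numerator = 4(136/315) + 1(37/35) = 877/315; a_4 = (877/315)/(22) = 877/6930
  n = 5: D(5) = 5(5 + 3/2) = 65/2; numerator = 4(877/6930) + 1(136/315) = 650/693; a_5 = (650/693)/(65/2) = 20/693
  n = 6: D(6) = 6(6 + 3/2) = 45; numerator = 4(20/693) + 1(877/6930) = 559/2310; a_6 = (559/2310)/(45) = 559/103950

r = 2; a_0 = 1; a_1 = 8/5; a_2 = 37/35; a_3 = 136/315; a_4 = 877/6930; a_5 = 20/693; a_6 = 559/103950


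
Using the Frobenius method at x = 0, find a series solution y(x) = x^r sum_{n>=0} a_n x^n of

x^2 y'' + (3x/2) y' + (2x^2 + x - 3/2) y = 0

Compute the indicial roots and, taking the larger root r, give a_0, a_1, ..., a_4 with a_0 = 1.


Write in Frobenius form y'' + (p(x)/x) y' + (q(x)/x^2) y = 0:
  p(x) = 3/2,  q(x) = 2x^2 + x - 3/2.
Indicial equation: r(r-1) + (3/2) r + (-3/2) = 0 -> roots r_1 = 1, r_2 = -3/2.
Take r = r_1 = 1. Let y(x) = x^r sum_{n>=0} a_n x^n with a_0 = 1.
Substitute y = x^r sum a_n x^n and match x^{r+n}. The recurrence is
  D(n) a_n + 1 a_{n-1} + 2 a_{n-2} = 0,  where D(n) = (r+n)(r+n-1) + (3/2)(r+n) + (-3/2).
  a_n = [-1 a_{n-1} - 2 a_{n-2}] / D(n).
Since the indicial polynomial factors as (r - r_1)(r - r_2), D(n) = (r_1 + n - r_1)(r_1 + n - r_2) = n(n + 5/2).
Evaluating step by step (a_0 = 1):
  n = 1: D(1) = 1(1 + 5/2) = 7/2; numerator = -1(1) = -1; a_1 = (-1)/(7/2) = -2/7
  n = 2: D(2) = 2(2 + 5/2) = 9; numerator = -1(-2/7) - 2(1) = -12/7; a_2 = (-12/7)/(9) = -4/21
  n = 3: D(3) = 3(3 + 5/2) = 33/2; numerator = -1(-4/21) - 2(-2/7) = 16/21; a_3 = (16/21)/(33/2) = 32/693
  n = 4: D(4) = 4(4 + 5/2) = 26; numerator = -1(32/693) - 2(-4/21) = 232/693; a_4 = (232/693)/(26) = 116/9009

r = 1; a_0 = 1; a_1 = -2/7; a_2 = -4/21; a_3 = 32/693; a_4 = 116/9009


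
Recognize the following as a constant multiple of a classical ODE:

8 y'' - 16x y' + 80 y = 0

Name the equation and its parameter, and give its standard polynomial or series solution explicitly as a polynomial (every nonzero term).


All three coefficients share the factor 8; dividing through by 8 gives  y'' - 2x y' + 10 y = 0.
This matches the Hermite equation y'' - 2x y' + 2n y = 0 with 2n = 10, so n = 5; the polynomial solution is H_5(x).
With y = sum_k a_k x^k, matching x^k gives (k+2)(k+1) a_{k+2} = 2(k - n) a_k = 2(k - 5) a_k. The right side vanishes at k = 5, so the series with the parity of 5 terminates at degree 5.
Standard normalization: leading coefficient of H_n is 2^n, so a_5 = 2^5 = 32. Work downward with a_k = (k+1)(k+2) a_{k+2} / (2(k - n)):
  a_3 = (4)(5)(32) / (2(3 - 5)) = 640/(-4) = -160
  a_1 = (2)(3)(-160) / (2(1 - 5)) = -960/(-8) = 120
Hence H_5(x) = 32 x^5 - 160 x^3 + 120 x.

H_5(x); series = 32 x^5 - 160 x^3 + 120 x


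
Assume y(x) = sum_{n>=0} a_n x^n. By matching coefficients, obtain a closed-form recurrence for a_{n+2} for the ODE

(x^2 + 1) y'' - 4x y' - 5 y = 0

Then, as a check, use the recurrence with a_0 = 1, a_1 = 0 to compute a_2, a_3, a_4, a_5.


Substitute y = sum_n a_n x^n.
(1 + 1 x^2) y'' contributes (n+2)(n+1) a_{n+2} + n(n-1) a_n at x^n.
-4 x y'(x) contributes -4 n a_n at x^n.
-5 y(x) contributes -5 a_n at x^n.
Matching x^n: (n+2)(n+1) a_{n+2} + (n(n-1) - 4 n - 5) a_n = 0.
Thus a_{n+2} = (-n(n-1) + 4 n + 5) / ((n+1)(n+2)) * a_n.

Check with a_0 = 1, a_1 = 0 (apply the recurrence for n = 0, 1, 2, 3): a_0 = 1, a_1 = 0, a_2 = 5/2, a_3 = 0, a_4 = 55/24, a_5 = 0.

a_(n+2) = (-n(n-1) + 4 n + 5) / ((n+1)(n+2)) * a_n; check: a_0 = 1, a_1 = 0, a_2 = 5/2, a_3 = 0, a_4 = 55/24, a_5 = 0


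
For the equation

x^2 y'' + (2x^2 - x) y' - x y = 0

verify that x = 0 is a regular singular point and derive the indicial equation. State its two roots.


Divide by x^2 to reach normal form y'' + P_1(x) y' + P_2(x) y = 0 with P_1(x) = 2 - 1/x and P_2(x) = -1/x.
x = 0 is a singular point because the y'-coefficient 2 - 1/x has a pole at x = 0 and the y-coefficient -1/x has a pole at x = 0.
It is a regular singular point because x P_1(x) = p(x) = 2x - 1 and x^2 P_2(x) = q(x) = -x are polynomials, hence analytic at x = 0.
p(0) = -1,  q(0) = 0.
Indicial equation: r(r-1) + p(0) r + q(0) = 0, i.e. r^2 + (p(0) - 1) r + q(0) = 0, i.e. r^2 - 2 r = 0.
Discriminant: (-2)^2 - 4(0) = 4, so r = (2 ± 2)/2.
Solving: r_1 = 2, r_2 = 0.

indicial: r^2 - 2 r = 0; roots r_1 = 2, r_2 = 0


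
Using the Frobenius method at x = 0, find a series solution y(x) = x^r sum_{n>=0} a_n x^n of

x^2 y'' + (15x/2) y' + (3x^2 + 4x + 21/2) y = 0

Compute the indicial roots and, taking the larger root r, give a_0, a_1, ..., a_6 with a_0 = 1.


Write in Frobenius form y'' + (p(x)/x) y' + (q(x)/x^2) y = 0:
  p(x) = 15/2,  q(x) = 3x^2 + 4x + 21/2.
Indicial equation: r(r-1) + (15/2) r + (21/2) = 0 -> roots r_1 = -3, r_2 = -7/2.
Take r = r_1 = -3. Let y(x) = x^r sum_{n>=0} a_n x^n with a_0 = 1.
Substitute y = x^r sum a_n x^n and match x^{r+n}. The recurrence is
  D(n) a_n + 4 a_{n-1} + 3 a_{n-2} = 0,  where D(n) = (r+n)(r+n-1) + (15/2)(r+n) + (21/2).
  a_n = [-4 a_{n-1} - 3 a_{n-2}] / D(n).
Since the indicial polynomial factors as (r - r_1)(r - r_2), D(n) = (r_1 + n - r_1)(r_1 + n - r_2) = n(n + 1/2).
Evaluating step by step (a_0 = 1):
  n = 1: D(1) = 1(1 + 1/2) = 3/2; numerator = -4(1) = -4; a_1 = (-4)/(3/2) = -8/3
  n = 2: D(2) = 2(2 + 1/2) = 5; numerator = -4(-8/3) - 3(1) = 23/3; a_2 = (23/3)/(5) = 23/15
  n = 3: D(3) = 3(3 + 1/2) = 21/2; numerator = -4(23/15) - 3(-8/3) = 28/15; a_3 = (28/15)/(21/2) = 8/45
  n = 4: D(4) = 4(4 + 1/2) = 18; numerator = -4(8/45) - 3(23/15) = -239/45; a_4 = (-239/45)/(18) = -239/810
  n = 5: D(5) = 5(5 + 1/2) = 55/2; numerator = -4(-239/810) - 3(8/45) = 262/405; a_5 = (262/405)/(55/2) = 524/22275
  n = 6: D(6) = 6(6 + 1/2) = 39; numerator = -4(524/22275) - 3(-239/810) = 35243/44550; a_6 = (35243/44550)/(39) = 2711/133650

r = -3; a_0 = 1; a_1 = -8/3; a_2 = 23/15; a_3 = 8/45; a_4 = -239/810; a_5 = 524/22275; a_6 = 2711/133650
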